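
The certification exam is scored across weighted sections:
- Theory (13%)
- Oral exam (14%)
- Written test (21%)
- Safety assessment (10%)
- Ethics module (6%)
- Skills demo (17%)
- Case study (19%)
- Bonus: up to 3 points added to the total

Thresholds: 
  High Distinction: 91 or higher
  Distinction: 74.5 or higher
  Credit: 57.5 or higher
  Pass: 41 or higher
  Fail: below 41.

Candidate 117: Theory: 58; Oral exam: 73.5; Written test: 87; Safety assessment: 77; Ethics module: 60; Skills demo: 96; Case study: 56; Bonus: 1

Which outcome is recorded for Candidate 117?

Distinction

Weighted total:
  Theory 58 × 0.13 = 7.54
  Oral exam 73.5 × 0.14 = 10.29
  Written test 87 × 0.21 = 18.27
  Safety assessment 77 × 0.1 = 7.7
  Ethics module 60 × 0.06 = 3.6
  Skills demo 96 × 0.17 = 16.32
  Case study 56 × 0.19 = 10.64
Sum = 74.36
Bonus: 74.36 + 1 = 75.36
75.36 is ≥ 74.5 and < 91 → Distinction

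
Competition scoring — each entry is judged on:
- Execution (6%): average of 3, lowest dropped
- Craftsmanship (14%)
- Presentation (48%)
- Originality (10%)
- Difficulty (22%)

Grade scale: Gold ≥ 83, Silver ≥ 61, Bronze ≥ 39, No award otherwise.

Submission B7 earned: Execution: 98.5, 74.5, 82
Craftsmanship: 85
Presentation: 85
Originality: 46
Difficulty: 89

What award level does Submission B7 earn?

Execution: drop 74.5 → average of remaining 2 = 180.5/2 = 90.25
Weighted total:
  Execution 90.25 × 0.06 = 5.415
  Craftsmanship 85 × 0.14 = 11.9
  Presentation 85 × 0.48 = 40.8
  Originality 46 × 0.1 = 4.6
  Difficulty 89 × 0.22 = 19.58
Sum = 82.295
82.295 is ≥ 61 and < 83 → Silver

Silver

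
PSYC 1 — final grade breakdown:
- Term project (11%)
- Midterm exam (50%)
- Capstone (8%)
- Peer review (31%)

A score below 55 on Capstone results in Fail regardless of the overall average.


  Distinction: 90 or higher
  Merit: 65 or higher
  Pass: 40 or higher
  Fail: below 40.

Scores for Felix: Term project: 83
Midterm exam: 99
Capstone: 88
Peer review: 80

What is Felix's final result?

Capstone score 88 ≥ 55: minimum met.
Weighted total:
  Term project 83 × 0.11 = 9.13
  Midterm exam 99 × 0.5 = 49.5
  Capstone 88 × 0.08 = 7.04
  Peer review 80 × 0.31 = 24.8
Sum = 90.47
90.47 ≥ 90 → Distinction

Distinction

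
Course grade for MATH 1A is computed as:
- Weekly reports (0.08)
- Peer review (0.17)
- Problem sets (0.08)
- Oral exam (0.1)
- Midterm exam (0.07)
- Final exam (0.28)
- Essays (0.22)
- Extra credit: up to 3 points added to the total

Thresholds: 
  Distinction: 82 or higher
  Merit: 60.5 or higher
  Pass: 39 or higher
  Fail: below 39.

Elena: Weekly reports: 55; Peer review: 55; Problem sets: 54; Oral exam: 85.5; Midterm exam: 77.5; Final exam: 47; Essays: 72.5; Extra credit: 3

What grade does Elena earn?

Weighted total:
  Weekly reports 55 × 0.08 = 4.4
  Peer review 55 × 0.17 = 9.35
  Problem sets 54 × 0.08 = 4.32
  Oral exam 85.5 × 0.1 = 8.55
  Midterm exam 77.5 × 0.07 = 5.425
  Final exam 47 × 0.28 = 13.16
  Essays 72.5 × 0.22 = 15.95
Sum = 61.155
Extra credit: 61.155 + 3 = 64.155
64.155 is ≥ 60.5 and < 82 → Merit

Merit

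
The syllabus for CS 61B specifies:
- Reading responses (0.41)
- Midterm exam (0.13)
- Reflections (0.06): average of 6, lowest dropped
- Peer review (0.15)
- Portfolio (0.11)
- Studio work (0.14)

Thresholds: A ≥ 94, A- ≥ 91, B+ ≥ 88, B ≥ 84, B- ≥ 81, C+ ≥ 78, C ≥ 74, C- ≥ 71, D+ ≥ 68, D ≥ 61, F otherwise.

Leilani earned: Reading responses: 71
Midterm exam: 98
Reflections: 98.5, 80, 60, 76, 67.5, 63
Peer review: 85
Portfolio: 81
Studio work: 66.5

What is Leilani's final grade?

C

Reflections: drop 60 → average of remaining 5 = 385/5 = 77
Weighted total:
  Reading responses 71 × 0.41 = 29.11
  Midterm exam 98 × 0.13 = 12.74
  Reflections 77 × 0.06 = 4.62
  Peer review 85 × 0.15 = 12.75
  Portfolio 81 × 0.11 = 8.91
  Studio work 66.5 × 0.14 = 9.31
Sum = 77.44
77.44 is ≥ 74 and < 78 → C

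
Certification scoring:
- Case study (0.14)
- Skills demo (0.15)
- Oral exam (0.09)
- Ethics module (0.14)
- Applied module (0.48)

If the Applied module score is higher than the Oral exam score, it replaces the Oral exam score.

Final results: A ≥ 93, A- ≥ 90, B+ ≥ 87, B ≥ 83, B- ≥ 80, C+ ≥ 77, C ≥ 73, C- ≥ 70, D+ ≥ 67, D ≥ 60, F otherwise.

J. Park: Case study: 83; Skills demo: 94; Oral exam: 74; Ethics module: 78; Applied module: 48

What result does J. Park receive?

D

Applied module (48) ≤ Oral exam (74), so Oral exam stays at 74.
Weighted total:
  Case study 83 × 0.14 = 11.62
  Skills demo 94 × 0.15 = 14.1
  Oral exam 74 × 0.09 = 6.66
  Ethics module 78 × 0.14 = 10.92
  Applied module 48 × 0.48 = 23.04
Sum = 66.34
66.34 is ≥ 60 and < 67 → D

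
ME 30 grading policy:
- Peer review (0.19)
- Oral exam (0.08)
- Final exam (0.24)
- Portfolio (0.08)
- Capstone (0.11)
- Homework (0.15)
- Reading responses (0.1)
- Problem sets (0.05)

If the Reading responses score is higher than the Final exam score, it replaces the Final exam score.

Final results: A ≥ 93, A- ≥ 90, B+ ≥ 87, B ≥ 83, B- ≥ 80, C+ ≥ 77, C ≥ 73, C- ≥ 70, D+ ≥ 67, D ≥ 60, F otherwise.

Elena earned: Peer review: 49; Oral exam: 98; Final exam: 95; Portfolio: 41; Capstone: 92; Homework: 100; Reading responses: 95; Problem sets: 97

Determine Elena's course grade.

B-

Reading responses (95) ≤ Final exam (95), so Final exam stays at 95.
Weighted total:
  Peer review 49 × 0.19 = 9.31
  Oral exam 98 × 0.08 = 7.84
  Final exam 95 × 0.24 = 22.8
  Portfolio 41 × 0.08 = 3.28
  Capstone 92 × 0.11 = 10.12
  Homework 100 × 0.15 = 15
  Reading responses 95 × 0.1 = 9.5
  Problem sets 97 × 0.05 = 4.85
Sum = 82.7
82.7 is ≥ 80 and < 83 → B-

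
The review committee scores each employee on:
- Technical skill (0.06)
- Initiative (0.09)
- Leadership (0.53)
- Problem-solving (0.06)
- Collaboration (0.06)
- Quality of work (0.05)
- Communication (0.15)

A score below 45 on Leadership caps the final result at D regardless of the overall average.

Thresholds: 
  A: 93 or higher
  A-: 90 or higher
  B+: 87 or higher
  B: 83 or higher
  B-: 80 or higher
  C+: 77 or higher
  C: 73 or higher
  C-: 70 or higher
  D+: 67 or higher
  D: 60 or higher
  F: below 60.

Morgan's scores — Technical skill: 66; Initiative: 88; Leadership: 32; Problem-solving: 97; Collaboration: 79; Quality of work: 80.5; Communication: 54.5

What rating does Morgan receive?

F

Leadership score 32 < 45: minimum not met.
Weighted total:
  Technical skill 66 × 0.06 = 3.96
  Initiative 88 × 0.09 = 7.92
  Leadership 32 × 0.53 = 16.96
  Problem-solving 97 × 0.06 = 5.82
  Collaboration 79 × 0.06 = 4.74
  Quality of work 80.5 × 0.05 = 4.025
  Communication 54.5 × 0.15 = 8.175
Sum = 51.6
51.6 would be F; cap at D applies → F.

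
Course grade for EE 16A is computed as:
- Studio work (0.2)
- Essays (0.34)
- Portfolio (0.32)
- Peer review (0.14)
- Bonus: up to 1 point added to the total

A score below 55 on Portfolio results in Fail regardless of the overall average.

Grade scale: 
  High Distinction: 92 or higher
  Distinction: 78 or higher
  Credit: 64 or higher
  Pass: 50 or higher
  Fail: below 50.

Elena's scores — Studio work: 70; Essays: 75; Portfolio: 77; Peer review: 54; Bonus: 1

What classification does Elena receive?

Portfolio score 77 ≥ 55: minimum met.
Weighted total:
  Studio work 70 × 0.2 = 14
  Essays 75 × 0.34 = 25.5
  Portfolio 77 × 0.32 = 24.64
  Peer review 54 × 0.14 = 7.56
Sum = 71.7
Bonus: 71.7 + 1 = 72.7
72.7 is ≥ 64 and < 78 → Credit

Credit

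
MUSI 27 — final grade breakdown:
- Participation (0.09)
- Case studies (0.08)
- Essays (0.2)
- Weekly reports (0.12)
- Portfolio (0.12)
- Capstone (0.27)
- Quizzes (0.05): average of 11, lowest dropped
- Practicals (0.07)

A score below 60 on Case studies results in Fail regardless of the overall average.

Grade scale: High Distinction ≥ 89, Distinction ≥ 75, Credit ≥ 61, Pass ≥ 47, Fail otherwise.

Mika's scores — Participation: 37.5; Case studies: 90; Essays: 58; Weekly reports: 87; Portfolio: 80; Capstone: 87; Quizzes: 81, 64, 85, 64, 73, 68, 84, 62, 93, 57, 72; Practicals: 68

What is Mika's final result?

Credit

Quizzes: drop 57 → average of remaining 10 = 746/10 = 74.6
Case studies score 90 ≥ 60: minimum met.
Weighted total:
  Participation 37.5 × 0.09 = 3.375
  Case studies 90 × 0.08 = 7.2
  Essays 58 × 0.2 = 11.6
  Weekly reports 87 × 0.12 = 10.44
  Portfolio 80 × 0.12 = 9.6
  Capstone 87 × 0.27 = 23.49
  Quizzes 74.6 × 0.05 = 3.73
  Practicals 68 × 0.07 = 4.76
Sum = 74.195
74.195 is ≥ 61 and < 75 → Credit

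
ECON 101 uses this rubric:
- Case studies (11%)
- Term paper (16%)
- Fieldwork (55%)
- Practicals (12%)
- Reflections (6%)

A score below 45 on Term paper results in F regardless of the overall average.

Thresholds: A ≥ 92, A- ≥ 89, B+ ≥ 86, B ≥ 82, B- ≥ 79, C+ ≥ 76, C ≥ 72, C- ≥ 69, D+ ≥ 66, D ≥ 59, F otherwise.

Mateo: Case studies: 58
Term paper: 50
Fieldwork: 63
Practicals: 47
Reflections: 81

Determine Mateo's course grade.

D

Term paper score 50 ≥ 45: minimum met.
Weighted total:
  Case studies 58 × 0.11 = 6.38
  Term paper 50 × 0.16 = 8
  Fieldwork 63 × 0.55 = 34.65
  Practicals 47 × 0.12 = 5.64
  Reflections 81 × 0.06 = 4.86
Sum = 59.53
59.53 is ≥ 59 and < 66 → D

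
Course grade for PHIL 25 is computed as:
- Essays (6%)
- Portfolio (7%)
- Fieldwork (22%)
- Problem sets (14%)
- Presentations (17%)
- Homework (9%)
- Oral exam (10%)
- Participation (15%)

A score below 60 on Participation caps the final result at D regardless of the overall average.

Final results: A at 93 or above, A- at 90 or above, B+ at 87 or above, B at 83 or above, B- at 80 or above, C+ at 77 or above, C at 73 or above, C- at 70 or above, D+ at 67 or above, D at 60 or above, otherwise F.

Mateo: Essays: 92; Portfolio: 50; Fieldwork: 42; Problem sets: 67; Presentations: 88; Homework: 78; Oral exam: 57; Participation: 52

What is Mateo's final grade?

Participation score 52 < 60: minimum not met.
Weighted total:
  Essays 92 × 0.06 = 5.52
  Portfolio 50 × 0.07 = 3.5
  Fieldwork 42 × 0.22 = 9.24
  Problem sets 67 × 0.14 = 9.38
  Presentations 88 × 0.17 = 14.96
  Homework 78 × 0.09 = 7.02
  Oral exam 57 × 0.1 = 5.7
  Participation 52 × 0.15 = 7.8
Sum = 63.12
63.12 would be D; cap at D applies → D.

D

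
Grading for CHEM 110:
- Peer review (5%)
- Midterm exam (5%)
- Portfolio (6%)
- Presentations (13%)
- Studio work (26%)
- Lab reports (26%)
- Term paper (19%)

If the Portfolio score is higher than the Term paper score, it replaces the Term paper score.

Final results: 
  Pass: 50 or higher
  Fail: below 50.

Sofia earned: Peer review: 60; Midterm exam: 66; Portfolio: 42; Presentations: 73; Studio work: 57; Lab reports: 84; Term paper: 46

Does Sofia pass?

Pass

Portfolio (42) ≤ Term paper (46), so Term paper stays at 46.
Weighted total:
  Peer review 60 × 0.05 = 3
  Midterm exam 66 × 0.05 = 3.3
  Portfolio 42 × 0.06 = 2.52
  Presentations 73 × 0.13 = 9.49
  Studio work 57 × 0.26 = 14.82
  Lab reports 84 × 0.26 = 21.84
  Term paper 46 × 0.19 = 8.74
Sum = 63.71
63.71 ≥ 50 → Pass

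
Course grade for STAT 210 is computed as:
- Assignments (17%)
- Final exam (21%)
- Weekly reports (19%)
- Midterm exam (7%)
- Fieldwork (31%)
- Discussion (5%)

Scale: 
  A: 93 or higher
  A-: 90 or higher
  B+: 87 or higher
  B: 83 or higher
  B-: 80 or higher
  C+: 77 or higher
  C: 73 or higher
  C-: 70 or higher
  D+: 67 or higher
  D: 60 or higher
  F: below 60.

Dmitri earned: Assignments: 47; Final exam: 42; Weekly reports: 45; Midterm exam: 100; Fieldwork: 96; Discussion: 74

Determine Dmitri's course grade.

D

Weighted total:
  Assignments 47 × 0.17 = 7.99
  Final exam 42 × 0.21 = 8.82
  Weekly reports 45 × 0.19 = 8.55
  Midterm exam 100 × 0.07 = 7
  Fieldwork 96 × 0.31 = 29.76
  Discussion 74 × 0.05 = 3.7
Sum = 65.82
65.82 is ≥ 60 and < 67 → D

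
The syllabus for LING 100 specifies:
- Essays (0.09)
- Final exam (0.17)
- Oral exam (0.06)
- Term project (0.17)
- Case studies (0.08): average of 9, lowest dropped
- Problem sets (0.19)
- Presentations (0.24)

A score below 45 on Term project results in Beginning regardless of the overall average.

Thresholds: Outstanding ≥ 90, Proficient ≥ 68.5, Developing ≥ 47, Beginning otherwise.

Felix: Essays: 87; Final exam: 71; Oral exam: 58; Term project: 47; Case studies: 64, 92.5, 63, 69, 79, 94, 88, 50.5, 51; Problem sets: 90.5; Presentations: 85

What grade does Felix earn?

Case studies: drop 50.5 → average of remaining 8 = 600.5/8 = 75.0625
Term project score 47 ≥ 45: minimum met.
Weighted total:
  Essays 87 × 0.09 = 7.83
  Final exam 71 × 0.17 = 12.07
  Oral exam 58 × 0.06 = 3.48
  Term project 47 × 0.17 = 7.99
  Case studies 75.0625 × 0.08 = 6.005
  Problem sets 90.5 × 0.19 = 17.195
  Presentations 85 × 0.24 = 20.4
Sum = 74.97
74.97 is ≥ 68.5 and < 90 → Proficient

Proficient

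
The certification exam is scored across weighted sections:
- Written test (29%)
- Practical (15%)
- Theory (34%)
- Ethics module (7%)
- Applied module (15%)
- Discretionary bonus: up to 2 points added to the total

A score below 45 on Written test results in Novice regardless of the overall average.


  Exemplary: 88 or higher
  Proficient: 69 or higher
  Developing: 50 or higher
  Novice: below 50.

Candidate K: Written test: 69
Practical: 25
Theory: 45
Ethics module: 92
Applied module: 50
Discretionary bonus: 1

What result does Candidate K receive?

Developing

Written test score 69 ≥ 45: minimum met.
Weighted total:
  Written test 69 × 0.29 = 20.01
  Practical 25 × 0.15 = 3.75
  Theory 45 × 0.34 = 15.3
  Ethics module 92 × 0.07 = 6.44
  Applied module 50 × 0.15 = 7.5
Sum = 53
Discretionary bonus: 53 + 1 = 54
54 is ≥ 50 and < 69 → Developing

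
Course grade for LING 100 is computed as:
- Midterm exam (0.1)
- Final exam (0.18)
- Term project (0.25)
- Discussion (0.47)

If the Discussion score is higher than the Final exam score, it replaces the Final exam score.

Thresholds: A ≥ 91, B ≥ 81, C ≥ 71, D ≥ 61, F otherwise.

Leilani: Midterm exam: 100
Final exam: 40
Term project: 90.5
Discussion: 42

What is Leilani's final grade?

Discussion (42) > Final exam (40), so Final exam counts as 42.
Weighted total:
  Midterm exam 100 × 0.1 = 10
  Final exam 42 × 0.18 = 7.56
  Term project 90.5 × 0.25 = 22.625
  Discussion 42 × 0.47 = 19.74
Sum = 59.925
59.925 < 61 → F

F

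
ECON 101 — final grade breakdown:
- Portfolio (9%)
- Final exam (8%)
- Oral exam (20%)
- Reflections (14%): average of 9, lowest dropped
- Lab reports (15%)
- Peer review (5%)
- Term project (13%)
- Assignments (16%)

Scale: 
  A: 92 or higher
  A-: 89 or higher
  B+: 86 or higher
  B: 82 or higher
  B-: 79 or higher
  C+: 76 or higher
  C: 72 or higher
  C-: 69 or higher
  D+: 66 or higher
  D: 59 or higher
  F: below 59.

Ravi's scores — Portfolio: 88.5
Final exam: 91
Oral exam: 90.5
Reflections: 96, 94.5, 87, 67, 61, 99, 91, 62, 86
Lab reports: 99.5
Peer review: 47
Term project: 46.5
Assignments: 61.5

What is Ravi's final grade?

Reflections: drop 61 → average of remaining 8 = 682.5/8 = 85.3125
Weighted total:
  Portfolio 88.5 × 0.09 = 7.965
  Final exam 91 × 0.08 = 7.28
  Oral exam 90.5 × 0.2 = 18.1
  Reflections 85.3125 × 0.14 = 11.94375
  Lab reports 99.5 × 0.15 = 14.925
  Peer review 47 × 0.05 = 2.35
  Term project 46.5 × 0.13 = 6.045
  Assignments 61.5 × 0.16 = 9.84
Sum = 78.44875
78.44875 is ≥ 76 and < 79 → C+

C+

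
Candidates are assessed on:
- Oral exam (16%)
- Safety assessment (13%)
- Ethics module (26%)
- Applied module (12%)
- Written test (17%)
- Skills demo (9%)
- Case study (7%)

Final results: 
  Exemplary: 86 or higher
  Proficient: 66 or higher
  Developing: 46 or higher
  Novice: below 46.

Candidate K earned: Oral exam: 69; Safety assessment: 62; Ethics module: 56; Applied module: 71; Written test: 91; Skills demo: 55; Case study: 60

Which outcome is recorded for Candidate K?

Proficient

Weighted total:
  Oral exam 69 × 0.16 = 11.04
  Safety assessment 62 × 0.13 = 8.06
  Ethics module 56 × 0.26 = 14.56
  Applied module 71 × 0.12 = 8.52
  Written test 91 × 0.17 = 15.47
  Skills demo 55 × 0.09 = 4.95
  Case study 60 × 0.07 = 4.2
Sum = 66.8
66.8 is ≥ 66 and < 86 → Proficient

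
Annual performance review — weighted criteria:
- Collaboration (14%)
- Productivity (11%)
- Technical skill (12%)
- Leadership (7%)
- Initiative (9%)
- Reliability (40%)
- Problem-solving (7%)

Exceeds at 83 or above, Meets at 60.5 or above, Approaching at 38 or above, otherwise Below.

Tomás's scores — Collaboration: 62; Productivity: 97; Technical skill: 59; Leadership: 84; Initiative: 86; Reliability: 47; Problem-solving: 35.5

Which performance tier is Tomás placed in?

Weighted total:
  Collaboration 62 × 0.14 = 8.68
  Productivity 97 × 0.11 = 10.67
  Technical skill 59 × 0.12 = 7.08
  Leadership 84 × 0.07 = 5.88
  Initiative 86 × 0.09 = 7.74
  Reliability 47 × 0.4 = 18.8
  Problem-solving 35.5 × 0.07 = 2.485
Sum = 61.335
61.335 is ≥ 60.5 and < 83 → Meets

Meets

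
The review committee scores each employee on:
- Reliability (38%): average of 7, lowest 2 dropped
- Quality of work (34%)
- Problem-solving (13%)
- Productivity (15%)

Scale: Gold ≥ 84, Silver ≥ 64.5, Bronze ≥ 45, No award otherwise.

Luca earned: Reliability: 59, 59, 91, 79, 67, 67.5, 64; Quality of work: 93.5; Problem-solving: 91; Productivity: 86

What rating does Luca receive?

Gold

Reliability: drop 59, 59 → average of remaining 5 = 368.5/5 = 73.7
Weighted total:
  Reliability 73.7 × 0.38 = 28.006
  Quality of work 93.5 × 0.34 = 31.79
  Problem-solving 91 × 0.13 = 11.83
  Productivity 86 × 0.15 = 12.9
Sum = 84.526
84.526 ≥ 84 → Gold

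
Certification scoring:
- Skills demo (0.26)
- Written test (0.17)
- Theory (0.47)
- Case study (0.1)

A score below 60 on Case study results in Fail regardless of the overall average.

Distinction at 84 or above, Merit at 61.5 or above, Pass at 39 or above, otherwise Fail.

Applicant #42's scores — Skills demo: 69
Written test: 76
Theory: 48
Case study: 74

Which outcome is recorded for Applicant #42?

Case study score 74 ≥ 60: minimum met.
Weighted total:
  Skills demo 69 × 0.26 = 17.94
  Written test 76 × 0.17 = 12.92
  Theory 48 × 0.47 = 22.56
  Case study 74 × 0.1 = 7.4
Sum = 60.82
60.82 is ≥ 39 and < 61.5 → Pass

Pass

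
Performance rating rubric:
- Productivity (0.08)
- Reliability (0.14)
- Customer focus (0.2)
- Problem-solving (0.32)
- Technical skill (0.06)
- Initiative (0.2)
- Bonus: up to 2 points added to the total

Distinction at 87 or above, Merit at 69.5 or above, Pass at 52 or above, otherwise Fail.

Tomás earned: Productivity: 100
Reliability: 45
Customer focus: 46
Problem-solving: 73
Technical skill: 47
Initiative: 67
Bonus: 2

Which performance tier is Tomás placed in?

Weighted total:
  Productivity 100 × 0.08 = 8
  Reliability 45 × 0.14 = 6.3
  Customer focus 46 × 0.2 = 9.2
  Problem-solving 73 × 0.32 = 23.36
  Technical skill 47 × 0.06 = 2.82
  Initiative 67 × 0.2 = 13.4
Sum = 63.08
Bonus: 63.08 + 2 = 65.08
65.08 is ≥ 52 and < 69.5 → Pass

Pass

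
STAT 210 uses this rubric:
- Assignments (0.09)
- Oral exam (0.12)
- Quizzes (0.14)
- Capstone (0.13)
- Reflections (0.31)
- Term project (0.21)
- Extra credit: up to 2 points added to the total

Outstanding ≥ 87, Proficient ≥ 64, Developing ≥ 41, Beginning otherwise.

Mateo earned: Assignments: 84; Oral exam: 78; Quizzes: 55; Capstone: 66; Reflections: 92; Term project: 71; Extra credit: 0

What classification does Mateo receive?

Weighted total:
  Assignments 84 × 0.09 = 7.56
  Oral exam 78 × 0.12 = 9.36
  Quizzes 55 × 0.14 = 7.7
  Capstone 66 × 0.13 = 8.58
  Reflections 92 × 0.31 = 28.52
  Term project 71 × 0.21 = 14.91
Sum = 76.63
Extra credit: 76.63 + 0 = 76.63
76.63 is ≥ 64 and < 87 → Proficient

Proficient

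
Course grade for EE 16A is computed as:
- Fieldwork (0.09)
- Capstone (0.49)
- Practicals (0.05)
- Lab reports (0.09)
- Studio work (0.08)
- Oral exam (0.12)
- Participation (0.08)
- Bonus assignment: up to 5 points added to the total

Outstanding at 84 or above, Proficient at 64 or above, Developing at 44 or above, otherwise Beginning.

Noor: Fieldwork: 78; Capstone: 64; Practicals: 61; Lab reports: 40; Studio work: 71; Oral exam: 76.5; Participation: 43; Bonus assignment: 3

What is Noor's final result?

Proficient

Weighted total:
  Fieldwork 78 × 0.09 = 7.02
  Capstone 64 × 0.49 = 31.36
  Practicals 61 × 0.05 = 3.05
  Lab reports 40 × 0.09 = 3.6
  Studio work 71 × 0.08 = 5.68
  Oral exam 76.5 × 0.12 = 9.18
  Participation 43 × 0.08 = 3.44
Sum = 63.33
Bonus assignment: 63.33 + 3 = 66.33
66.33 is ≥ 64 and < 84 → Proficient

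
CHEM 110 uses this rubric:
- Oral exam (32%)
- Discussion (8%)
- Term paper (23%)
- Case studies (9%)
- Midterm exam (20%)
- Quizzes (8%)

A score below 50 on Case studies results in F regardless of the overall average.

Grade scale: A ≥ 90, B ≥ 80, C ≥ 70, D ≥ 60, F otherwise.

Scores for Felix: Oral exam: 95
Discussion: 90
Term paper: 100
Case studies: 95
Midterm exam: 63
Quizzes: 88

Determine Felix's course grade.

Case studies score 95 ≥ 50: minimum met.
Weighted total:
  Oral exam 95 × 0.32 = 30.4
  Discussion 90 × 0.08 = 7.2
  Term paper 100 × 0.23 = 23
  Case studies 95 × 0.09 = 8.55
  Midterm exam 63 × 0.2 = 12.6
  Quizzes 88 × 0.08 = 7.04
Sum = 88.79
88.79 is ≥ 80 and < 90 → B

B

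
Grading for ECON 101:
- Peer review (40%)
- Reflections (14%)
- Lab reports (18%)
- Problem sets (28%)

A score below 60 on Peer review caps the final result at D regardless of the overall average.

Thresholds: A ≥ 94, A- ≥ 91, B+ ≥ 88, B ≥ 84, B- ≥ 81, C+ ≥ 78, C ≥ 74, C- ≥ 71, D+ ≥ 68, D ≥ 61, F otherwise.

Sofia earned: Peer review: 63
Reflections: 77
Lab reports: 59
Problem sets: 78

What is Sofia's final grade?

D+

Peer review score 63 ≥ 60: minimum met.
Weighted total:
  Peer review 63 × 0.4 = 25.2
  Reflections 77 × 0.14 = 10.78
  Lab reports 59 × 0.18 = 10.62
  Problem sets 78 × 0.28 = 21.84
Sum = 68.44
68.44 is ≥ 68 and < 71 → D+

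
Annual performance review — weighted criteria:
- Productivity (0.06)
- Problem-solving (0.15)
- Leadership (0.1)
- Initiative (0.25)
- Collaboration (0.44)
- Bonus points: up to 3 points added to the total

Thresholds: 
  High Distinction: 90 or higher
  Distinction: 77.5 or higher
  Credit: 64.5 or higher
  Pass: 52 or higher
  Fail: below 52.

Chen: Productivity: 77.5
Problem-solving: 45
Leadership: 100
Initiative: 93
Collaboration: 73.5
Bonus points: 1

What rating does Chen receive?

Weighted total:
  Productivity 77.5 × 0.06 = 4.65
  Problem-solving 45 × 0.15 = 6.75
  Leadership 100 × 0.1 = 10
  Initiative 93 × 0.25 = 23.25
  Collaboration 73.5 × 0.44 = 32.34
Sum = 76.99
Bonus points: 76.99 + 1 = 77.99
77.99 is ≥ 77.5 and < 90 → Distinction

Distinction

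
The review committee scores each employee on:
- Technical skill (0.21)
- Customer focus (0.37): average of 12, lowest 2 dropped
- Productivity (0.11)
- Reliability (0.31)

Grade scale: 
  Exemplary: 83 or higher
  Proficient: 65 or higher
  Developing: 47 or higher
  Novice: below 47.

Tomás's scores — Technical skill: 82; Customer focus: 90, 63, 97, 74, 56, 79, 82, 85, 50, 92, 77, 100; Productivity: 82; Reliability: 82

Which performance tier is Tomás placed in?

Proficient

Customer focus: drop 50, 56 → average of remaining 10 = 839/10 = 83.9
Weighted total:
  Technical skill 82 × 0.21 = 17.22
  Customer focus 83.9 × 0.37 = 31.043
  Productivity 82 × 0.11 = 9.02
  Reliability 82 × 0.31 = 25.42
Sum = 82.703
82.703 is ≥ 65 and < 83 → Proficient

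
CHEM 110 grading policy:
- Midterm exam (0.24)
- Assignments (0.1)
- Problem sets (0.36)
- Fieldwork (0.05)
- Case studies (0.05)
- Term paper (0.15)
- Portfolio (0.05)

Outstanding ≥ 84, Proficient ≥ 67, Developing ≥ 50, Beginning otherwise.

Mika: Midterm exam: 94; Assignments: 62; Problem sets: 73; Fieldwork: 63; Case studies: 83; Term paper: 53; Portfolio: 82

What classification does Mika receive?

Weighted total:
  Midterm exam 94 × 0.24 = 22.56
  Assignments 62 × 0.1 = 6.2
  Problem sets 73 × 0.36 = 26.28
  Fieldwork 63 × 0.05 = 3.15
  Case studies 83 × 0.05 = 4.15
  Term paper 53 × 0.15 = 7.95
  Portfolio 82 × 0.05 = 4.1
Sum = 74.39
74.39 is ≥ 67 and < 84 → Proficient

Proficient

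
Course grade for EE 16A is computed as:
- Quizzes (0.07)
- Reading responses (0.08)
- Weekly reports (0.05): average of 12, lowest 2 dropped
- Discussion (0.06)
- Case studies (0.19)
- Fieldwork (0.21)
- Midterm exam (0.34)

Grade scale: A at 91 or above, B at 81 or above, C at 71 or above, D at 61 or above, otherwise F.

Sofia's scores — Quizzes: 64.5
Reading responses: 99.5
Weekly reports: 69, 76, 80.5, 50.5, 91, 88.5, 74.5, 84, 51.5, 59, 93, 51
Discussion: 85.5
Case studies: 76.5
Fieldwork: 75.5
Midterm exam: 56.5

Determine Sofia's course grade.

Weekly reports: drop 50.5, 51 → average of remaining 10 = 767/10 = 76.7
Weighted total:
  Quizzes 64.5 × 0.07 = 4.515
  Reading responses 99.5 × 0.08 = 7.96
  Weekly reports 76.7 × 0.05 = 3.835
  Discussion 85.5 × 0.06 = 5.13
  Case studies 76.5 × 0.19 = 14.535
  Fieldwork 75.5 × 0.21 = 15.855
  Midterm exam 56.5 × 0.34 = 19.21
Sum = 71.04
71.04 is ≥ 71 and < 81 → C

C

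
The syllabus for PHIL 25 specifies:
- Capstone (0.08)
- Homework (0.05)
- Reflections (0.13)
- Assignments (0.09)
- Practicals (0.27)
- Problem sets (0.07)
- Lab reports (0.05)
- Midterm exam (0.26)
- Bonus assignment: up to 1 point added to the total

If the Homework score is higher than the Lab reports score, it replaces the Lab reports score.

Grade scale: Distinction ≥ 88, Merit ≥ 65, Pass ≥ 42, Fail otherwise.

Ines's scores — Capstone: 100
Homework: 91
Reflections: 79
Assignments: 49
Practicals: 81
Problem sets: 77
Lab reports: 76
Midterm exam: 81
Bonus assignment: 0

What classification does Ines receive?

Homework (91) > Lab reports (76), so Lab reports counts as 91.
Weighted total:
  Capstone 100 × 0.08 = 8
  Homework 91 × 0.05 = 4.55
  Reflections 79 × 0.13 = 10.27
  Assignments 49 × 0.09 = 4.41
  Practicals 81 × 0.27 = 21.87
  Problem sets 77 × 0.07 = 5.39
  Lab reports 91 × 0.05 = 4.55
  Midterm exam 81 × 0.26 = 21.06
Sum = 80.1
Bonus assignment: 80.1 + 0 = 80.1
80.1 is ≥ 65 and < 88 → Merit

Merit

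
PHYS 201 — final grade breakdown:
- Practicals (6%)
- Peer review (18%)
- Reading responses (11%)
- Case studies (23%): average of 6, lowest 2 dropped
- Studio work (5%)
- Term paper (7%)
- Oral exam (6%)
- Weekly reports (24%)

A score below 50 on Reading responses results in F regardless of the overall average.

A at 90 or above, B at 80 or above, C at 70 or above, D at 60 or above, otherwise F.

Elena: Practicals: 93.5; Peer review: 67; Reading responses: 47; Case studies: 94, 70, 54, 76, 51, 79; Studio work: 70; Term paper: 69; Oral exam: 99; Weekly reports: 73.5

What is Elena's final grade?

F

Case studies: drop 51, 54 → average of remaining 4 = 319/4 = 79.75
Reading responses score 47 < 50: minimum not met.
Weighted total:
  Practicals 93.5 × 0.06 = 5.61
  Peer review 67 × 0.18 = 12.06
  Reading responses 47 × 0.11 = 5.17
  Case studies 79.75 × 0.23 = 18.3425
  Studio work 70 × 0.05 = 3.5
  Term paper 69 × 0.07 = 4.83
  Oral exam 99 × 0.06 = 5.94
  Weekly reports 73.5 × 0.24 = 17.64
Sum = 73.0925
Because the Reading responses minimum was not met, the result is F.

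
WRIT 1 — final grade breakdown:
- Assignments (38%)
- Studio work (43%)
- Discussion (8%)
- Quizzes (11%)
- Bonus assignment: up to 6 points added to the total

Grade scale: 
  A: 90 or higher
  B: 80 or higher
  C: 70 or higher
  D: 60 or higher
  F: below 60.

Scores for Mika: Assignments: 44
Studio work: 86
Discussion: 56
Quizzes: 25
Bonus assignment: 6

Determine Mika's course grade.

Weighted total:
  Assignments 44 × 0.38 = 16.72
  Studio work 86 × 0.43 = 36.98
  Discussion 56 × 0.08 = 4.48
  Quizzes 25 × 0.11 = 2.75
Sum = 60.93
Bonus assignment: 60.93 + 6 = 66.93
66.93 is ≥ 60 and < 70 → D

D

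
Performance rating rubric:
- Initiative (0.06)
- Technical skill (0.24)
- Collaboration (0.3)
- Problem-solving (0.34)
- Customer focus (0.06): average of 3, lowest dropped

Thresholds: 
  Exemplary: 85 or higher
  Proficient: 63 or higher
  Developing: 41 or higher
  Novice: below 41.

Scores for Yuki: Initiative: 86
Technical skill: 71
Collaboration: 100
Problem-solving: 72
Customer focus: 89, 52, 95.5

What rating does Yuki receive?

Proficient

Customer focus: drop 52 → average of remaining 2 = 184.5/2 = 92.25
Weighted total:
  Initiative 86 × 0.06 = 5.16
  Technical skill 71 × 0.24 = 17.04
  Collaboration 100 × 0.3 = 30
  Problem-solving 72 × 0.34 = 24.48
  Customer focus 92.25 × 0.06 = 5.535
Sum = 82.215
82.215 is ≥ 63 and < 85 → Proficient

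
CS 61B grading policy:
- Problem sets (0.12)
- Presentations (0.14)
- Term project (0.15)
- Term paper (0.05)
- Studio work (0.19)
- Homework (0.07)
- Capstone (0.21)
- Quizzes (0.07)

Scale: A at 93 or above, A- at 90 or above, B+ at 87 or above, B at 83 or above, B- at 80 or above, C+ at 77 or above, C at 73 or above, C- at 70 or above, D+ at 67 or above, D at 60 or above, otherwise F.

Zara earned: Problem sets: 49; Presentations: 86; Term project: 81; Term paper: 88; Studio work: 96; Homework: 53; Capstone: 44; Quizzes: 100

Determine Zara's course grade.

C-

Weighted total:
  Problem sets 49 × 0.12 = 5.88
  Presentations 86 × 0.14 = 12.04
  Term project 81 × 0.15 = 12.15
  Term paper 88 × 0.05 = 4.4
  Studio work 96 × 0.19 = 18.24
  Homework 53 × 0.07 = 3.71
  Capstone 44 × 0.21 = 9.24
  Quizzes 100 × 0.07 = 7
Sum = 72.66
72.66 is ≥ 70 and < 73 → C-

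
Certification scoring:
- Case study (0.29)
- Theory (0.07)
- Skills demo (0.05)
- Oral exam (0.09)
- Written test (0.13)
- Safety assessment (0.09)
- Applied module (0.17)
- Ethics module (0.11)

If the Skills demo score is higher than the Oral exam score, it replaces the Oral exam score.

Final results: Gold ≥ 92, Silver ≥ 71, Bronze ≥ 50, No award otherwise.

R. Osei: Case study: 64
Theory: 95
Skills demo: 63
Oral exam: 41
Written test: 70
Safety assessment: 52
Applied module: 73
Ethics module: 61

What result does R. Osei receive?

Skills demo (63) > Oral exam (41), so Oral exam counts as 63.
Weighted total:
  Case study 64 × 0.29 = 18.56
  Theory 95 × 0.07 = 6.65
  Skills demo 63 × 0.05 = 3.15
  Oral exam 63 × 0.09 = 5.67
  Written test 70 × 0.13 = 9.1
  Safety assessment 52 × 0.09 = 4.68
  Applied module 73 × 0.17 = 12.41
  Ethics module 61 × 0.11 = 6.71
Sum = 66.93
66.93 is ≥ 50 and < 71 → Bronze

Bronze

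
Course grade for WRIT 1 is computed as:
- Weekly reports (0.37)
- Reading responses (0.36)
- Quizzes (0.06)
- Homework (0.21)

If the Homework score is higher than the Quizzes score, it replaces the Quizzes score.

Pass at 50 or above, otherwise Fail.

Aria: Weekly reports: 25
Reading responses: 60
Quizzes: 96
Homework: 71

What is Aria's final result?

Homework (71) ≤ Quizzes (96), so Quizzes stays at 96.
Weighted total:
  Weekly reports 25 × 0.37 = 9.25
  Reading responses 60 × 0.36 = 21.6
  Quizzes 96 × 0.06 = 5.76
  Homework 71 × 0.21 = 14.91
Sum = 51.52
51.52 ≥ 50 → Pass

Pass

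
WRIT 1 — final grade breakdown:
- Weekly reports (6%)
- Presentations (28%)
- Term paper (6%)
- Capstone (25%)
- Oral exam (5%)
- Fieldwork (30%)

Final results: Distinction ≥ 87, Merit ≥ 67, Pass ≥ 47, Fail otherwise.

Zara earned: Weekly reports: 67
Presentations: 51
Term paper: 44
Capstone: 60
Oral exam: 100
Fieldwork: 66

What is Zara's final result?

Pass

Weighted total:
  Weekly reports 67 × 0.06 = 4.02
  Presentations 51 × 0.28 = 14.28
  Term paper 44 × 0.06 = 2.64
  Capstone 60 × 0.25 = 15
  Oral exam 100 × 0.05 = 5
  Fieldwork 66 × 0.3 = 19.8
Sum = 60.74
60.74 is ≥ 47 and < 67 → Pass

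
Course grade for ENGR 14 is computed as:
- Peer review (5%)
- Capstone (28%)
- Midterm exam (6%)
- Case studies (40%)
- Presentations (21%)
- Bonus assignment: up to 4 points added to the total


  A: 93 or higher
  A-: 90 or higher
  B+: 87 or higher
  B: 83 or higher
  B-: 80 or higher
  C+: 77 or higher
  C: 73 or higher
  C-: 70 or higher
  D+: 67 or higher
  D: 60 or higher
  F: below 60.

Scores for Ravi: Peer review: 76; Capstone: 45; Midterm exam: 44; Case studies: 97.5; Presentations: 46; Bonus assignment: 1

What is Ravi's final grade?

Weighted total:
  Peer review 76 × 0.05 = 3.8
  Capstone 45 × 0.28 = 12.6
  Midterm exam 44 × 0.06 = 2.64
  Case studies 97.5 × 0.4 = 39
  Presentations 46 × 0.21 = 9.66
Sum = 67.7
Bonus assignment: 67.7 + 1 = 68.7
68.7 is ≥ 67 and < 70 → D+

D+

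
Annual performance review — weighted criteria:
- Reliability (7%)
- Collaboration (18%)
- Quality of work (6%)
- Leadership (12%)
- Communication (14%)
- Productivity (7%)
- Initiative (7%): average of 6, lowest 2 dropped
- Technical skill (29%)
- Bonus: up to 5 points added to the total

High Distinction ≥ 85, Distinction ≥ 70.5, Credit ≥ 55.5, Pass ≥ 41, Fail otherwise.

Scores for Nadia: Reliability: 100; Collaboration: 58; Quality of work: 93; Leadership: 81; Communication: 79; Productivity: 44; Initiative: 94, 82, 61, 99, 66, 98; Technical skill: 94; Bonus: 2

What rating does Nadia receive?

Initiative: drop 61, 66 → average of remaining 4 = 373/4 = 93.25
Weighted total:
  Reliability 100 × 0.07 = 7
  Collaboration 58 × 0.18 = 10.44
  Quality of work 93 × 0.06 = 5.58
  Leadership 81 × 0.12 = 9.72
  Communication 79 × 0.14 = 11.06
  Productivity 44 × 0.07 = 3.08
  Initiative 93.25 × 0.07 = 6.5275
  Technical skill 94 × 0.29 = 27.26
Sum = 80.6675
Bonus: 80.6675 + 2 = 82.6675
82.6675 is ≥ 70.5 and < 85 → Distinction

Distinction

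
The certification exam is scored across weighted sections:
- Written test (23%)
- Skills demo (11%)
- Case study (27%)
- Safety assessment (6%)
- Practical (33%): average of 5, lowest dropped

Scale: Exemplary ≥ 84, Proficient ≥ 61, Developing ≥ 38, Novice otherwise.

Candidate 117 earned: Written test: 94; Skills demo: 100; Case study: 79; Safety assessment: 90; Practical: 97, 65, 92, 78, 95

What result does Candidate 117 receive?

Exemplary

Practical: drop 65 → average of remaining 4 = 362/4 = 90.5
Weighted total:
  Written test 94 × 0.23 = 21.62
  Skills demo 100 × 0.11 = 11
  Case study 79 × 0.27 = 21.33
  Safety assessment 90 × 0.06 = 5.4
  Practical 90.5 × 0.33 = 29.865
Sum = 89.215
89.215 ≥ 84 → Exemplary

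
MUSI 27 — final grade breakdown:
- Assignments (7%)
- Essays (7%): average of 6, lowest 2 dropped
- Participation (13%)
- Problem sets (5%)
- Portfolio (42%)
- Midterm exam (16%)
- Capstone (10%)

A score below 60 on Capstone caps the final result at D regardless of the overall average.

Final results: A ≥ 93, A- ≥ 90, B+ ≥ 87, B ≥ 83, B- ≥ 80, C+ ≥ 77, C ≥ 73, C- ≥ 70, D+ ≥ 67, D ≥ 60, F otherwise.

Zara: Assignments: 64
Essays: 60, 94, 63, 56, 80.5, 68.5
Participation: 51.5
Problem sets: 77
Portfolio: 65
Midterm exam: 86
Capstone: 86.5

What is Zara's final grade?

C-

Essays: drop 56, 60 → average of remaining 4 = 306/4 = 76.5
Capstone score 86.5 ≥ 60: minimum met.
Weighted total:
  Assignments 64 × 0.07 = 4.48
  Essays 76.5 × 0.07 = 5.355
  Participation 51.5 × 0.13 = 6.695
  Problem sets 77 × 0.05 = 3.85
  Portfolio 65 × 0.42 = 27.3
  Midterm exam 86 × 0.16 = 13.76
  Capstone 86.5 × 0.1 = 8.65
Sum = 70.09
70.09 is ≥ 70 and < 73 → C-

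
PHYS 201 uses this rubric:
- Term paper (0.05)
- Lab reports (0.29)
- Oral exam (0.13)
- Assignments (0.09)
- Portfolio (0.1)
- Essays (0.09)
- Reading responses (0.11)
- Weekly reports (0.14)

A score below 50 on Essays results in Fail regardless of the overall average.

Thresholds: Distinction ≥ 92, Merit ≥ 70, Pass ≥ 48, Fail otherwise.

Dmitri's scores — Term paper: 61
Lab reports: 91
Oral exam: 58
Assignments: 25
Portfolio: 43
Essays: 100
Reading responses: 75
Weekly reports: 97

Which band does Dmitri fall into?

Merit

Essays score 100 ≥ 50: minimum met.
Weighted total:
  Term paper 61 × 0.05 = 3.05
  Lab reports 91 × 0.29 = 26.39
  Oral exam 58 × 0.13 = 7.54
  Assignments 25 × 0.09 = 2.25
  Portfolio 43 × 0.1 = 4.3
  Essays 100 × 0.09 = 9
  Reading responses 75 × 0.11 = 8.25
  Weekly reports 97 × 0.14 = 13.58
Sum = 74.36
74.36 is ≥ 70 and < 92 → Merit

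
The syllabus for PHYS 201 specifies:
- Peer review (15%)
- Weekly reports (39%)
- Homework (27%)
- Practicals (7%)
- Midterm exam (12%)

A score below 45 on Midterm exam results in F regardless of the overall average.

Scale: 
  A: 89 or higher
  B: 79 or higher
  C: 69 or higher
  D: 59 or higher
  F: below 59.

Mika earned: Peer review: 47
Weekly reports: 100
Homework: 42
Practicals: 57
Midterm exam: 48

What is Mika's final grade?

Midterm exam score 48 ≥ 45: minimum met.
Weighted total:
  Peer review 47 × 0.15 = 7.05
  Weekly reports 100 × 0.39 = 39
  Homework 42 × 0.27 = 11.34
  Practicals 57 × 0.07 = 3.99
  Midterm exam 48 × 0.12 = 5.76
Sum = 67.14
67.14 is ≥ 59 and < 69 → D

D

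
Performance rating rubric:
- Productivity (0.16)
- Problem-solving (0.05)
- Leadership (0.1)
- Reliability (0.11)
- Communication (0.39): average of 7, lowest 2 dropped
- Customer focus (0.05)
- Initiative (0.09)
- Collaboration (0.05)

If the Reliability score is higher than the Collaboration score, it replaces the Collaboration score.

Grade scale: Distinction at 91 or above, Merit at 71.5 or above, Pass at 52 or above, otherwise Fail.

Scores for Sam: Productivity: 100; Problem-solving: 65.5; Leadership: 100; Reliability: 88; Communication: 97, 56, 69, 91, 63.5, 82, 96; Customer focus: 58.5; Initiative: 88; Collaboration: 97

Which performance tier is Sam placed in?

Communication: drop 56, 63.5 → average of remaining 5 = 435/5 = 87
Reliability (88) ≤ Collaboration (97), so Collaboration stays at 97.
Weighted total:
  Productivity 100 × 0.16 = 16
  Problem-solving 65.5 × 0.05 = 3.275
  Leadership 100 × 0.1 = 10
  Reliability 88 × 0.11 = 9.68
  Communication 87 × 0.39 = 33.93
  Customer focus 58.5 × 0.05 = 2.925
  Initiative 88 × 0.09 = 7.92
  Collaboration 97 × 0.05 = 4.85
Sum = 88.58
88.58 is ≥ 71.5 and < 91 → Merit

Merit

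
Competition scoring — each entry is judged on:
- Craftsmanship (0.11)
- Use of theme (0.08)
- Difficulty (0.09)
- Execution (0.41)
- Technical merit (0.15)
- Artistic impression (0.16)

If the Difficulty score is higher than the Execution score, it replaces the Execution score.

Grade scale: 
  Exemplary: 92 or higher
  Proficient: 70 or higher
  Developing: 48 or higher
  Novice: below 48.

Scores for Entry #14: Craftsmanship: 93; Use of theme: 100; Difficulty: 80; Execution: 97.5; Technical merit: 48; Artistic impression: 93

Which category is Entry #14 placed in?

Difficulty (80) ≤ Execution (97.5), so Execution stays at 97.5.
Weighted total:
  Craftsmanship 93 × 0.11 = 10.23
  Use of theme 100 × 0.08 = 8
  Difficulty 80 × 0.09 = 7.2
  Execution 97.5 × 0.41 = 39.975
  Technical merit 48 × 0.15 = 7.2
  Artistic impression 93 × 0.16 = 14.88
Sum = 87.485
87.485 is ≥ 70 and < 92 → Proficient

Proficient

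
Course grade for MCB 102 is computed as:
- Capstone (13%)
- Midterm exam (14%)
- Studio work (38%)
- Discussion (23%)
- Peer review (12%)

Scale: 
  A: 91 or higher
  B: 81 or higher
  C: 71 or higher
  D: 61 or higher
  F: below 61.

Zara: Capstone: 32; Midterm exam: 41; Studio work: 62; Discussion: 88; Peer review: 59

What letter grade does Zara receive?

Weighted total:
  Capstone 32 × 0.13 = 4.16
  Midterm exam 41 × 0.14 = 5.74
  Studio work 62 × 0.38 = 23.56
  Discussion 88 × 0.23 = 20.24
  Peer review 59 × 0.12 = 7.08
Sum = 60.78
60.78 < 61 → F

F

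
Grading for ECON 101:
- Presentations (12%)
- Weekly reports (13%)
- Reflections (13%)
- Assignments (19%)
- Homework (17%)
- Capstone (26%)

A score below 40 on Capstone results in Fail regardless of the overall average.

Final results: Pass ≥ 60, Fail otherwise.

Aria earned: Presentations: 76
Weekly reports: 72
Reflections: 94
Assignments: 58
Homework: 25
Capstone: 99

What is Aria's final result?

Pass

Capstone score 99 ≥ 40: minimum met.
Weighted total:
  Presentations 76 × 0.12 = 9.12
  Weekly reports 72 × 0.13 = 9.36
  Reflections 94 × 0.13 = 12.22
  Assignments 58 × 0.19 = 11.02
  Homework 25 × 0.17 = 4.25
  Capstone 99 × 0.26 = 25.74
Sum = 71.71
71.71 ≥ 60 → Pass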